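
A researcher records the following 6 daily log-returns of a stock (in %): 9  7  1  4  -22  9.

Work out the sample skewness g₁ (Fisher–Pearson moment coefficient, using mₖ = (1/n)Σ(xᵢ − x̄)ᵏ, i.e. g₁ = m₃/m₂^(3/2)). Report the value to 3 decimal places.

-1.530

x̄ = (9 + 7 + 1 + 4 - 22 + 9) / 6 = 1.3333
deviations (xᵢ − x̄): 7.6667, 5.6667, -0.3333, 2.6667, -23.3333, 7.6667
Σ(xᵢ − x̄)² = 701.3333 ⇒ m₂ = 701.3333/6 = 116.88889
Σ(xᵢ − x̄)³ = -11601.5556 ⇒ m₃ = -11601.5556/6 = -1933.59259
m₂^(3/2) = 116.88889^(1.5) = 1263.74615
g₁ = m₃ / m₂^(3/2) = -1933.59259 / 1263.74615 ≈ -1.530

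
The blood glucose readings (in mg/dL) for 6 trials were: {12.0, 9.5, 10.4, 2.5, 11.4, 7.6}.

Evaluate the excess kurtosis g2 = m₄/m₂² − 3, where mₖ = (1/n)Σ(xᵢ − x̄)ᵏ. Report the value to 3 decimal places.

x̄ = 8.9000
Σ(xᵢ − x̄)² = 61.1200 ⇒ m₂ = 10.18667
Σ(xᵢ − x̄)⁴ = 1817.1844 ⇒ m₄ = 302.86407
m₂² = 103.76818
g2 = m₄/m₂² − 3 = 2.91866 − 3 ≈ -0.081

-0.081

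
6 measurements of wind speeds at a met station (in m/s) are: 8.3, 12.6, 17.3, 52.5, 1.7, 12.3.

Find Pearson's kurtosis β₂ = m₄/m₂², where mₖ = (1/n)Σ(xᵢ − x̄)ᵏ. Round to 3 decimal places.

3.653

x̄ = 17.4500
Σ(xᵢ − x̄)² = 1610.3550 ⇒ m₂ = 268.39250
Σ(xᵢ − x̄)⁴ = 1579019.6049 ⇒ m₄ = 263169.93416
m₂² = 72034.53406
β₂ = m₄/m₂² = 263169.93416 / 72034.53406 ≈ 3.653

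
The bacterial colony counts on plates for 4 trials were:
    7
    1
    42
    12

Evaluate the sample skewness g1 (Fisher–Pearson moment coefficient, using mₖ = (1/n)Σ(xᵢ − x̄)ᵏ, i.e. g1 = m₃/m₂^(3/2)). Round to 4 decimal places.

x̄ = (7 + 1 + 42 + 12) / 4 = 15.5000
deviations (xᵢ − x̄): -8.5000, -14.5000, 26.5000, -3.5000
Σ(xᵢ − x̄)² = 997.0000 ⇒ m₂ = 997.0000/4 = 249.25000
Σ(xᵢ − x̄)³ = 14904.0000 ⇒ m₃ = 14904.0000/4 = 3726.00000
m₂^(3/2) = 249.25000^(1.5) = 3935.07261
g1 = m₃ / m₂^(3/2) = 3726.00000 / 3935.07261 ≈ 0.9469

0.9469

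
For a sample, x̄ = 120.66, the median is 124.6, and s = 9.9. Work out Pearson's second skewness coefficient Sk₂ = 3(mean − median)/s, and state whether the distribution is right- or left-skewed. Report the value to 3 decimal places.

-1.194, left-skewed

Sk₂ = 3(120.66 − 124.6) / 9.9 = 3 × -3.9400 / 9.9
    = -11.8200 / 9.9 ≈ -1.194
Sk₂ < 0 ⇒ mean < median ⇒ left-skewed (negative skew).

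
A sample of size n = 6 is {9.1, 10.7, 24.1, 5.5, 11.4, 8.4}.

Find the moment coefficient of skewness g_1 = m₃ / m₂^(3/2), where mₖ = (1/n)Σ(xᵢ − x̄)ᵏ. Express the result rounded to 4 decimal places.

x̄ = (9.1 + 10.7 + 24.1 + 5.5 + 11.4 + 8.4) / 6 = 11.5333
deviations (xᵢ − x̄): -2.4333, -0.8333, 12.5667, -6.0333, -0.1333, -3.1333
Σ(xᵢ − x̄)² = 210.7733 ⇒ m₂ = 210.7733/6 = 35.12889
Σ(xᵢ − x̄)³ = 1719.1704 ⇒ m₃ = 1719.1704/6 = 286.52841
m₂^(3/2) = 35.12889^(1.5) = 208.20762
g_1 = m₃ / m₂^(3/2) = 286.52841 / 208.20762 ≈ 1.3762

1.3762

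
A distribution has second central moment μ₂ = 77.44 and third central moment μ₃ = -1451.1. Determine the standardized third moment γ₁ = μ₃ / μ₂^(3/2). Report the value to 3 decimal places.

σ = √μ₂ = √77.44 = 8.80000
σ³ = μ₂^(3/2) = 681.47200
γ₁ = μ₃/σ³ = -1451.1 / 681.47200 ≈ -2.129

-2.129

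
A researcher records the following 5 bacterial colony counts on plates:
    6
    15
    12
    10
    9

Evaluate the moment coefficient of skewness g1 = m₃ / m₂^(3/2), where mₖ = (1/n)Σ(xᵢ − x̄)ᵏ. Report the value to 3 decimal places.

x̄ = (6 + 15 + 12 + 10 + 9) / 5 = 10.4000
deviations (xᵢ − x̄): -4.4000, 4.6000, 1.6000, -0.4000, -1.4000
Σ(xᵢ − x̄)² = 45.2000 ⇒ m₂ = 45.2000/5 = 9.04000
Σ(xᵢ − x̄)³ = 13.4400 ⇒ m₃ = 13.4400/5 = 2.68800
m₂^(3/2) = 9.04000^(1.5) = 27.18020
g1 = m₃ / m₂^(3/2) = 2.68800 / 27.18020 ≈ 0.099

0.099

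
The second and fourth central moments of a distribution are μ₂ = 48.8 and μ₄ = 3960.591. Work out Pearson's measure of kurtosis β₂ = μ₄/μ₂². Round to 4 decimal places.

1.6631

μ₂² = 48.8² = 2381.44000
μ₄/μ₂² = 3960.591 / 2381.44000 = 1.66311
β₂ ≈ 1.6631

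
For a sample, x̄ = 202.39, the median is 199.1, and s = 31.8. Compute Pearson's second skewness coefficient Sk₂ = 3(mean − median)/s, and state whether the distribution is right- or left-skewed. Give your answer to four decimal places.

0.3104, right-skewed

Sk₂ = 3(202.39 − 199.1) / 31.8 = 3 × 3.2900 / 31.8
    = 9.8700 / 31.8 ≈ 0.3104
Sk₂ > 0 ⇒ mean > median ⇒ right-skewed (positive skew).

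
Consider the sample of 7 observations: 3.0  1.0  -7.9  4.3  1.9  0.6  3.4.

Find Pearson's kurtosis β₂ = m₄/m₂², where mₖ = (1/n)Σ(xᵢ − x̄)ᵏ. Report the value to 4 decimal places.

4.2680

x̄ = 0.9000
Σ(xᵢ − x̄)² = 100.7600 ⇒ m₂ = 14.39429
Σ(xᵢ − x̄)⁴ = 6190.1060 ⇒ m₄ = 884.30086
m₂² = 207.19546
β₂ = m₄/m₂² = 884.30086 / 207.19546 ≈ 4.2680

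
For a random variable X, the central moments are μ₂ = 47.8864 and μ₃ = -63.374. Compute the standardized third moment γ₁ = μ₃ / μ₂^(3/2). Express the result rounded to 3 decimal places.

σ = √μ₂ = √47.8864 = 6.92000
σ³ = μ₂^(3/2) = 331.37389
γ₁ = μ₃/σ³ = -63.374 / 331.37389 ≈ -0.191

-0.191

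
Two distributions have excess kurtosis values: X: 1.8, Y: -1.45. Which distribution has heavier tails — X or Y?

Higher excess kurtosis ⇒ heavier tails relative to the normal distribution.
1.8 vs -1.45: the larger is 1.8, so X has heavier tails. (X is leptokurtic — heavier-than-normal tails; the other is platykurtic.)

X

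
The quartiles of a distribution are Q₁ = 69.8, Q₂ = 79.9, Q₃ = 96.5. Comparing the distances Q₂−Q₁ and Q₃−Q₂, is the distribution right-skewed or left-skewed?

right-skewed

Q₂ − Q₁ = 10.1;  Q₃ − Q₂ = 16.6
Q₃ − Q₂ > Q₂ − Q₁ ⇒ the upper half is more spread out ⇒ right-skewed.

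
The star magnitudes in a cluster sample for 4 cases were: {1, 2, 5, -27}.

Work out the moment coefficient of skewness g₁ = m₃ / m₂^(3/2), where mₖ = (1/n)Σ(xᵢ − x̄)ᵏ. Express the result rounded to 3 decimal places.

-1.109

x̄ = (1 + 2 + 5 - 27) / 4 = -4.7500
deviations (xᵢ − x̄): 5.7500, 6.7500, 9.7500, -22.2500
Σ(xᵢ − x̄)² = 668.7500 ⇒ m₂ = 668.7500/4 = 167.18750
Σ(xᵢ − x̄)³ = -9590.6250 ⇒ m₃ = -9590.6250/4 = -2397.65625
m₂^(3/2) = 167.18750^(1.5) = 2161.75118
g₁ = m₃ / m₂^(3/2) = -2397.65625 / 2161.75118 ≈ -1.109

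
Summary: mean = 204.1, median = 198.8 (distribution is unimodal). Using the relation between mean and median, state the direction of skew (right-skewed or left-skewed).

right-skewed

mean − median = 204.1 − 198.8 = 5.3
mean > median ⇒ the longer tail is on the right ⇒ right-skewed (positively skewed).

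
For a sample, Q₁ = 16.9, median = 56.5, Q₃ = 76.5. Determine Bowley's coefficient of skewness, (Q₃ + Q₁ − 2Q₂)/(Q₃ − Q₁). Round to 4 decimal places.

-0.3289

numerator: Q₃ + Q₁ − 2Q₂ = 76.5 + 16.9 − 2×56.5 = -19.6000
denominator: Q₃ − Q₁ = 76.5 − 16.9 = 59.6000
Bowley skewness = -19.6000 / 59.6000 ≈ -0.3289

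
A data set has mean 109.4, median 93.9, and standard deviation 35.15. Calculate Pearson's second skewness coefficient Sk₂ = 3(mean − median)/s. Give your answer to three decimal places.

Sk₂ = 3(109.4 − 93.9) / 35.15 = 3 × 15.5000 / 35.15
    = 46.5000 / 35.15 ≈ 1.323

1.323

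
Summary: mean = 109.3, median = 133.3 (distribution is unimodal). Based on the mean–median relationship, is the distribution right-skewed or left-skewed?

left-skewed

mean − median = 109.3 − 133.3 = -24.0
mean < median ⇒ the longer tail is on the left ⇒ left-skewed (negatively skewed).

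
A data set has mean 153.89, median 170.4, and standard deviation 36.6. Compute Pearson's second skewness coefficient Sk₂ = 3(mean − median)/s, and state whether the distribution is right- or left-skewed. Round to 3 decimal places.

Sk₂ = 3(153.89 − 170.4) / 36.6 = 3 × -16.5100 / 36.6
    = -49.5300 / 36.6 ≈ -1.353
Sk₂ < 0 ⇒ mean < median ⇒ left-skewed (negative skew).

-1.353, left-skewed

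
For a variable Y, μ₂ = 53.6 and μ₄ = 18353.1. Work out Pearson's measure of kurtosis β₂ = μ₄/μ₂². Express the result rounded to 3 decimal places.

μ₂² = 53.6² = 2872.96000
μ₄/μ₂² = 18353.1 / 2872.96000 = 6.38822
β₂ ≈ 6.388

6.388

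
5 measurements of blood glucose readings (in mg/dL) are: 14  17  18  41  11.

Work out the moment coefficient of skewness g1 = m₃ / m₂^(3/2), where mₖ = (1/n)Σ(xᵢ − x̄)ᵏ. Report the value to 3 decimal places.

x̄ = (14 + 17 + 18 + 41 + 11) / 5 = 20.2000
deviations (xᵢ − x̄): -6.2000, -3.2000, -2.2000, 20.8000, -9.2000
Σ(xᵢ − x̄)² = 570.8000 ⇒ m₂ = 570.8000/5 = 114.16000
Σ(xᵢ − x̄)³ = 7938.4800 ⇒ m₃ = 7938.4800/5 = 1587.69600
m₂^(3/2) = 114.16000^(1.5) = 1219.75032
g1 = m₃ / m₂^(3/2) = 1587.69600 / 1219.75032 ≈ 1.302

1.302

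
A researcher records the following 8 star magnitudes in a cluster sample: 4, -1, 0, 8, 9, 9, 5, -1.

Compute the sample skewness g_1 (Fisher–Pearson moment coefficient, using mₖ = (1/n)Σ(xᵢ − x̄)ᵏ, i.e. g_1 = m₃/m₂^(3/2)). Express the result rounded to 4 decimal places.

-0.0902

x̄ = (4 - 1 + 0 + 8 + 9 + 9 + 5 - 1) / 8 = 4.1250
deviations (xᵢ − x̄): -0.1250, -5.1250, -4.1250, 3.8750, 4.8750, 4.8750, 0.8750, -5.1250
Σ(xᵢ − x̄)² = 132.8750 ⇒ m₂ = 132.8750/8 = 16.60938
Σ(xᵢ − x̄)³ = -48.8438 ⇒ m₃ = -48.8438/8 = -6.10547
m₂^(3/2) = 16.60938^(1.5) = 67.69085
g_1 = m₃ / m₂^(3/2) = -6.10547 / 67.69085 ≈ -0.0902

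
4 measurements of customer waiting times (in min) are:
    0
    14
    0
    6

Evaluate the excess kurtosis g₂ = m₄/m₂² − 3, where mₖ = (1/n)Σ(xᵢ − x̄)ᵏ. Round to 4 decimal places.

x̄ = 5.0000
Σ(xᵢ − x̄)² = 132.0000 ⇒ m₂ = 33.00000
Σ(xᵢ − x̄)⁴ = 7812.0000 ⇒ m₄ = 1953.00000
m₂² = 1089.00000
g₂ = m₄/m₂² − 3 = 1.79339 − 3 ≈ -1.2066

-1.2066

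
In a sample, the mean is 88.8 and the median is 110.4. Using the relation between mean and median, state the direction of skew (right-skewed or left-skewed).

mean − median = 88.8 − 110.4 = -21.6
mean < median ⇒ the longer tail is on the left ⇒ left-skewed (negatively skewed).

left-skewed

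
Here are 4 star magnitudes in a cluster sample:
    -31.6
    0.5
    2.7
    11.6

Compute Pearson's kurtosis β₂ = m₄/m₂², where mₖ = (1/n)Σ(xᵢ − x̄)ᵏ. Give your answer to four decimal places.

2.1962

x̄ = -4.2000
Σ(xᵢ − x̄)² = 1070.1000 ⇒ m₂ = 267.52500
Σ(xᵢ − x̄)⁴ = 628715.3874 ⇒ m₄ = 157178.84685
m₂² = 71569.62563
β₂ = m₄/m₂² = 157178.84685 / 71569.62563 ≈ 2.1962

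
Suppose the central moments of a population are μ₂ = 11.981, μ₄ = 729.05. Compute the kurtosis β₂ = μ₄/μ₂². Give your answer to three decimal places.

5.079

μ₂² = 11.981² = 143.54436
μ₄/μ₂² = 729.05 / 143.54436 = 5.07892
β₂ ≈ 5.079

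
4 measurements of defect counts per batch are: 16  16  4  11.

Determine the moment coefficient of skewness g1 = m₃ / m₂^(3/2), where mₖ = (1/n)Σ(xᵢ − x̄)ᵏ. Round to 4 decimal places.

x̄ = (16 + 16 + 4 + 11) / 4 = 11.7500
deviations (xᵢ − x̄): 4.2500, 4.2500, -7.7500, -0.7500
Σ(xᵢ − x̄)² = 96.7500 ⇒ m₂ = 96.7500/4 = 24.18750
Σ(xᵢ − x̄)³ = -312.3750 ⇒ m₃ = -312.3750/4 = -78.09375
m₂^(3/2) = 24.18750^(1.5) = 118.95603
g1 = m₃ / m₂^(3/2) = -78.09375 / 118.95603 ≈ -0.6565

-0.6565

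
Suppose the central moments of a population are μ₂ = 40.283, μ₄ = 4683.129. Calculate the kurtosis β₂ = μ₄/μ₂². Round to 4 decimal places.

μ₂² = 40.283² = 1622.72009
μ₄/μ₂² = 4683.129 / 1622.72009 = 2.88597
β₂ ≈ 2.8860

2.8860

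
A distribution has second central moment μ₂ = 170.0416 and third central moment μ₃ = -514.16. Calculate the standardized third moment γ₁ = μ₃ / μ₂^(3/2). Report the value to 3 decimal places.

-0.232

σ = √μ₂ = √170.0416 = 13.04000
σ³ = μ₂^(3/2) = 2217.34246
γ₁ = μ₃/σ³ = -514.16 / 2217.34246 ≈ -0.232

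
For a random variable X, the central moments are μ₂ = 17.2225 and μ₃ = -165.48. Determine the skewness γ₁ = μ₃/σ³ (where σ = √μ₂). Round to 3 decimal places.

σ = √μ₂ = √17.2225 = 4.15000
σ³ = μ₂^(3/2) = 71.47338
γ₁ = μ₃/σ³ = -165.48 / 71.47338 ≈ -2.315

-2.315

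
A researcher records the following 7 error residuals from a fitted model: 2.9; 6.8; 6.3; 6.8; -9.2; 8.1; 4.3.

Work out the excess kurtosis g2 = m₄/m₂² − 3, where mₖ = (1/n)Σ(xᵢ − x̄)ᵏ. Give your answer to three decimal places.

1.394

x̄ = 3.7143
Σ(xᵢ − x̄)² = 212.7486 ⇒ m₂ = 30.39265
Σ(xᵢ − x̄)⁴ = 28411.7074 ⇒ m₄ = 4058.81534
m₂² = 923.71336
g2 = m₄/m₂² − 3 = 4.39402 − 3 ≈ 1.394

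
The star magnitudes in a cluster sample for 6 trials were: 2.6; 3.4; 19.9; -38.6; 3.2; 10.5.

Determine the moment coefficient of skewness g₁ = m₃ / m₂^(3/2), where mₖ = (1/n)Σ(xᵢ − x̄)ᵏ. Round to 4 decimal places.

-1.3282

x̄ = (2.6 + 3.4 + 19.9 - 38.6 + 3.2 + 10.5) / 6 = 0.1667
deviations (xᵢ − x̄): 2.4333, 3.2333, 19.7333, -38.7667, 3.0333, 10.3333
Σ(xᵢ − x̄)² = 2024.6133 ⇒ m₂ = 2024.6133/6 = 337.43556
Σ(xᵢ − x̄)³ = -49396.9184 ⇒ m₃ = -49396.9184/6 = -8232.81974
m₂^(3/2) = 337.43556^(1.5) = 6198.49512
g₁ = m₃ / m₂^(3/2) = -8232.81974 / 6198.49512 ≈ -1.3282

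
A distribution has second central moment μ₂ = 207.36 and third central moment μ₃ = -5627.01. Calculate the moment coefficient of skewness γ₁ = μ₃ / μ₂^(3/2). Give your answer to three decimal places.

σ = √μ₂ = √207.36 = 14.40000
σ³ = μ₂^(3/2) = 2985.98400
γ₁ = μ₃/σ³ = -5627.01 / 2985.98400 ≈ -1.884

-1.884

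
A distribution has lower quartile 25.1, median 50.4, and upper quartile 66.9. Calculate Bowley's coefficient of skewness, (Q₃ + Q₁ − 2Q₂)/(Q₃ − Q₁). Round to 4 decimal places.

numerator: Q₃ + Q₁ − 2Q₂ = 66.9 + 25.1 − 2×50.4 = -8.8000
denominator: Q₃ − Q₁ = 66.9 − 25.1 = 41.8000
Bowley skewness = -8.8000 / 41.8000 ≈ -0.2105

-0.2105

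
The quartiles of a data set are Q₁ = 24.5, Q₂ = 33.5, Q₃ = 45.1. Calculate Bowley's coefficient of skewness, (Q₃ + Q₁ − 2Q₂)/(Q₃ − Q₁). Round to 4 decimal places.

numerator: Q₃ + Q₁ − 2Q₂ = 45.1 + 24.5 − 2×33.5 = 2.6000
denominator: Q₃ − Q₁ = 45.1 − 24.5 = 20.6000
Bowley skewness = 2.6000 / 20.6000 ≈ 0.1262

0.1262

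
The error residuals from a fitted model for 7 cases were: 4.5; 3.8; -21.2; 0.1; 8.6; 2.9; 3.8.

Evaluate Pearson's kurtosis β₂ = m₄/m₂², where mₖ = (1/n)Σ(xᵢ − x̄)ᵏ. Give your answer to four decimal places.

x̄ = 0.3571
Σ(xᵢ − x̄)² = 580.0571 ⇒ m₂ = 82.86531
Σ(xᵢ − x̄)⁴ = 221189.6375 ⇒ m₄ = 31598.51964
m₂² = 6866.65896
β₂ = m₄/m₂² = 31598.51964 / 6866.65896 ≈ 4.6017

4.6017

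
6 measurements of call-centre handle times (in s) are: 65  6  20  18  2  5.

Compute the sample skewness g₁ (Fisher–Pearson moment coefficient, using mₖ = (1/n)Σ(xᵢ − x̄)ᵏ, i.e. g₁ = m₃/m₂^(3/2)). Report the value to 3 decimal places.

1.422

x̄ = (65 + 6 + 20 + 18 + 2 + 5) / 6 = 19.3333
deviations (xᵢ − x̄): 45.6667, -13.3333, 0.6667, -1.3333, -17.3333, -14.3333
Σ(xᵢ − x̄)² = 2771.3333 ⇒ m₂ = 2771.3333/6 = 461.88889
Σ(xᵢ − x̄)³ = 84710.4444 ⇒ m₃ = 84710.4444/6 = 14118.40741
m₂^(3/2) = 461.88889^(1.5) = 9926.73144
g₁ = m₃ / m₂^(3/2) = 14118.40741 / 9926.73144 ≈ 1.422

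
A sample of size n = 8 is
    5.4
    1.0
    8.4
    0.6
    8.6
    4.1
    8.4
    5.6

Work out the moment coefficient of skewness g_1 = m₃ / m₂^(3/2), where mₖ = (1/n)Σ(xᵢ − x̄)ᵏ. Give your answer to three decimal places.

x̄ = (5.4 + 1.0 + 8.4 + 0.6 + 8.6 + 4.1 + 8.4 + 5.6) / 8 = 5.2625
deviations (xᵢ − x̄): 0.1375, -4.2625, 3.1375, -4.6625, 3.3375, -1.1625, 3.1375, 0.3375
Σ(xᵢ − x̄)² = 72.2188 ⇒ m₂ = 72.2188/8 = 9.02734
Σ(xᵢ − x̄)³ = -81.3860 ⇒ m₃ = -81.3860/8 = -10.17325
m₂^(3/2) = 9.02734^(1.5) = 27.12314
g_1 = m₃ / m₂^(3/2) = -10.17325 / 27.12314 ≈ -0.375

-0.375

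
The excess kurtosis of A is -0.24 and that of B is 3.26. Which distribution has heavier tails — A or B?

B

Higher excess kurtosis ⇒ heavier tails relative to the normal distribution.
-0.24 vs 3.26: the larger is 3.26, so B has heavier tails. (B is leptokurtic — heavier-than-normal tails; the other is platykurtic.)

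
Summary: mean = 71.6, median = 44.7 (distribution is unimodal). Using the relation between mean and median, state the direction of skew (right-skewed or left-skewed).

right-skewed

mean − median = 71.6 − 44.7 = 26.9
mean > median ⇒ the longer tail is on the right ⇒ right-skewed (positively skewed).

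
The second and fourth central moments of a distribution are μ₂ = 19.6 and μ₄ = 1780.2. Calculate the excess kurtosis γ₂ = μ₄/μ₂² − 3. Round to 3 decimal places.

μ₂² = 19.6² = 384.16000
μ₄/μ₂² = 1780.2 / 384.16000 = 4.63401
γ₂ = 4.63401 − 3 ≈ 1.634

1.634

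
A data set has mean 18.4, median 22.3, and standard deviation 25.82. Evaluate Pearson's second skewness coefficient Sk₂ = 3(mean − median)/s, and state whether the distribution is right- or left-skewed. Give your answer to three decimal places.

Sk₂ = 3(18.4 − 22.3) / 25.82 = 3 × -3.9000 / 25.82
    = -11.7000 / 25.82 ≈ -0.453
Sk₂ < 0 ⇒ mean < median ⇒ left-skewed (negative skew).

-0.453, left-skewed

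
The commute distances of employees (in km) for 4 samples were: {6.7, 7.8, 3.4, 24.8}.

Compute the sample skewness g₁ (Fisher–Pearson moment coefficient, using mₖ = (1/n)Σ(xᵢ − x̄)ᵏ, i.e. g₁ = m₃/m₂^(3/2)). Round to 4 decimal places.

x̄ = (6.7 + 7.8 + 3.4 + 24.8) / 4 = 10.6750
deviations (xᵢ − x̄): -3.9750, -2.8750, -7.2750, 14.1250
Σ(xᵢ − x̄)² = 276.5075 ⇒ m₂ = 276.5075/4 = 69.12688
Σ(xᵢ − x̄)³ = 2346.5531 ⇒ m₃ = 2346.5531/4 = 586.63828
m₂^(3/2) = 69.12688^(1.5) = 574.73863
g₁ = m₃ / m₂^(3/2) = 586.63828 / 574.73863 ≈ 1.0207

1.0207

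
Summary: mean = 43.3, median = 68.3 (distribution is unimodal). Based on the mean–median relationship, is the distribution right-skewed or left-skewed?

left-skewed

mean − median = 43.3 − 68.3 = -25.0
mean < median ⇒ the longer tail is on the left ⇒ left-skewed (negatively skewed).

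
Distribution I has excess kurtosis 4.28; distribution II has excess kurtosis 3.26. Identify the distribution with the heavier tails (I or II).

Higher excess kurtosis ⇒ heavier tails relative to the normal distribution.
4.28 vs 3.26: the larger is 4.28, so I has heavier tails.

I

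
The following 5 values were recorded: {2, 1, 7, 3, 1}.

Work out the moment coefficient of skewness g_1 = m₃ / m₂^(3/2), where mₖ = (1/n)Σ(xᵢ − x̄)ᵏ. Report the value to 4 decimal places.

x̄ = (2 + 1 + 7 + 3 + 1) / 5 = 2.8000
deviations (xᵢ − x̄): -0.8000, -1.8000, 4.2000, 0.2000, -1.8000
Σ(xᵢ − x̄)² = 24.8000 ⇒ m₂ = 24.8000/5 = 4.96000
Σ(xᵢ − x̄)³ = 61.9200 ⇒ m₃ = 61.9200/5 = 12.38400
m₂^(3/2) = 4.96000^(1.5) = 11.04644
g_1 = m₃ / m₂^(3/2) = 12.38400 / 11.04644 ≈ 1.1211

1.1211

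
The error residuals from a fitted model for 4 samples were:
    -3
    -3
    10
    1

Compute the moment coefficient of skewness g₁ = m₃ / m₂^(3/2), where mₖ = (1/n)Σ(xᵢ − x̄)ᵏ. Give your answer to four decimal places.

0.8626

x̄ = (-3 - 3 + 10 + 1) / 4 = 1.2500
deviations (xᵢ − x̄): -4.2500, -4.2500, 8.7500, -0.2500
Σ(xᵢ − x̄)² = 112.7500 ⇒ m₂ = 112.7500/4 = 28.18750
Σ(xᵢ − x̄)³ = 516.3750 ⇒ m₃ = 516.3750/4 = 129.09375
m₂^(3/2) = 28.18750^(1.5) = 149.65280
g₁ = m₃ / m₂^(3/2) = 129.09375 / 149.65280 ≈ 0.8626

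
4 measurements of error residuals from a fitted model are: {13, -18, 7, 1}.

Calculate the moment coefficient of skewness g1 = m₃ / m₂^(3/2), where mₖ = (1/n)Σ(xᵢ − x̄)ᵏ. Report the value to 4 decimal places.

-0.7172

x̄ = (13 - 18 + 7 + 1) / 4 = 0.7500
deviations (xᵢ − x̄): 12.2500, -18.7500, 6.2500, 0.2500
Σ(xᵢ − x̄)² = 540.7500 ⇒ m₂ = 540.7500/4 = 135.18750
Σ(xᵢ − x̄)³ = -4509.3750 ⇒ m₃ = -4509.3750/4 = -1127.34375
m₂^(3/2) = 135.18750^(1.5) = 1571.82722
g1 = m₃ / m₂^(3/2) = -1127.34375 / 1571.82722 ≈ -0.7172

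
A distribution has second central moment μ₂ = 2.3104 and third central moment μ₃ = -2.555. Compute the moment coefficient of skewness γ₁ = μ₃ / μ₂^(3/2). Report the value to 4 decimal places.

-0.7275

σ = √μ₂ = √2.3104 = 1.52000
σ³ = μ₂^(3/2) = 3.51181
γ₁ = μ₃/σ³ = -2.555 / 3.51181 ≈ -0.7275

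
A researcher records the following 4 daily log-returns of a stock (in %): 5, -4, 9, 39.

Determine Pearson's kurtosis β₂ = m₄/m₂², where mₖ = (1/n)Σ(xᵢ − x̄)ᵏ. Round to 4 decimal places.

2.1507

x̄ = 12.2500
Σ(xᵢ − x̄)² = 1042.7500 ⇒ m₂ = 260.68750
Σ(xᵢ − x̄)⁴ = 584633.0781 ⇒ m₄ = 146158.26953
m₂² = 67957.97266
β₂ = m₄/m₂² = 146158.26953 / 67957.97266 ≈ 2.1507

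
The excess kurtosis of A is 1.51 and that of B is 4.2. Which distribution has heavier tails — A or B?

Higher excess kurtosis ⇒ heavier tails relative to the normal distribution.
1.51 vs 4.2: the larger is 4.2, so B has heavier tails.

B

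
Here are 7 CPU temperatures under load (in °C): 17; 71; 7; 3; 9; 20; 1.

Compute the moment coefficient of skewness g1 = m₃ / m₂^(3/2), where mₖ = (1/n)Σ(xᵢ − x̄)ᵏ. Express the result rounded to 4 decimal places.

x̄ = (17 + 71 + 7 + 3 + 9 + 20 + 1) / 7 = 18.2857
deviations (xᵢ − x̄): -1.2857, 52.7143, -11.2857, -15.2857, -9.2857, 1.7143, -17.2857
Σ(xᵢ − x̄)² = 3529.4286 ⇒ m₂ = 3529.4286/7 = 504.20408
Σ(xᵢ − x̄)³ = 135510.6122 ⇒ m₃ = 135510.6122/7 = 19358.65889
m₂^(3/2) = 504.20408^(1.5) = 11321.64507
g1 = m₃ / m₂^(3/2) = 19358.65889 / 11321.64507 ≈ 1.7099

1.7099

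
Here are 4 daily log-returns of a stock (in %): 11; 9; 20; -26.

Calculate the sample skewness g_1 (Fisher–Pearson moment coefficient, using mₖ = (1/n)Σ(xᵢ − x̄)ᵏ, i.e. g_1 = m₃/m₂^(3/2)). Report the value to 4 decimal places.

-0.9559

x̄ = (11 + 9 + 20 - 26) / 4 = 3.5000
deviations (xᵢ − x̄): 7.5000, 5.5000, 16.5000, -29.5000
Σ(xᵢ − x̄)² = 1229.0000 ⇒ m₂ = 1229.0000/4 = 307.25000
Σ(xᵢ − x̄)³ = -20592.0000 ⇒ m₃ = -20592.0000/4 = -5148.00000
m₂^(3/2) = 307.25000^(1.5) = 5385.64642
g_1 = m₃ / m₂^(3/2) = -5148.00000 / 5385.64642 ≈ -0.9559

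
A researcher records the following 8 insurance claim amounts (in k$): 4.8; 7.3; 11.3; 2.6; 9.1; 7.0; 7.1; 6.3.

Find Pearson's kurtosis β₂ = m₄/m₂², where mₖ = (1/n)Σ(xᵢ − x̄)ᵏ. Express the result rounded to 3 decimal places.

x̄ = 6.9375
Σ(xᵢ − x̄)² = 47.6588 ⇒ m₂ = 5.95734
Σ(xᵢ − x̄)⁴ = 759.0843 ⇒ m₄ = 94.88554
m₂² = 35.48994
β₂ = m₄/m₂² = 94.88554 / 35.48994 ≈ 2.674

2.674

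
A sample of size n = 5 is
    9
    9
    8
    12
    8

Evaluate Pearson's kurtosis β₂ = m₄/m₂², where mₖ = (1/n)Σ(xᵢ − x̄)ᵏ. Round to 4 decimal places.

2.8128

x̄ = 9.2000
Σ(xᵢ − x̄)² = 10.8000 ⇒ m₂ = 2.16000
Σ(xᵢ − x̄)⁴ = 65.6160 ⇒ m₄ = 13.12320
m₂² = 4.66560
β₂ = m₄/m₂² = 13.12320 / 4.66560 ≈ 2.8128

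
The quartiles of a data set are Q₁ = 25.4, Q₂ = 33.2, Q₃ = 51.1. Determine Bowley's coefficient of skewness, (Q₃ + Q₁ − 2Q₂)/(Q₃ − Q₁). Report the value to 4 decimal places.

numerator: Q₃ + Q₁ − 2Q₂ = 51.1 + 25.4 − 2×33.2 = 10.1000
denominator: Q₃ − Q₁ = 51.1 − 25.4 = 25.7000
Bowley skewness = 10.1000 / 25.7000 ≈ 0.3930

0.3930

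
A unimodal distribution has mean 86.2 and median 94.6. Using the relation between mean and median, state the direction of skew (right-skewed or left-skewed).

mean − median = 86.2 − 94.6 = -8.4
mean < median ⇒ the longer tail is on the left ⇒ left-skewed (negatively skewed).

left-skewed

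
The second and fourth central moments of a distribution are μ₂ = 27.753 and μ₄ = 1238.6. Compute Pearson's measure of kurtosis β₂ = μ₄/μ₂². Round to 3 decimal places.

1.608

μ₂² = 27.753² = 770.22901
μ₄/μ₂² = 1238.6 / 770.22901 = 1.60809
β₂ ≈ 1.608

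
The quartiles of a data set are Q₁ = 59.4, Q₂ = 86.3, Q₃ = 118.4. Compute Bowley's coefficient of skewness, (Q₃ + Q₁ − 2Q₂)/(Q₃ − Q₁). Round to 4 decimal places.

numerator: Q₃ + Q₁ − 2Q₂ = 118.4 + 59.4 − 2×86.3 = 5.2000
denominator: Q₃ − Q₁ = 118.4 − 59.4 = 59.0000
Bowley skewness = 5.2000 / 59.0000 ≈ 0.0881

0.0881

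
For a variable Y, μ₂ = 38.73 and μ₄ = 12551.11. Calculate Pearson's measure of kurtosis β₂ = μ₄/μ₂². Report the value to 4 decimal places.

8.3673

μ₂² = 38.73² = 1500.01290
μ₄/μ₂² = 12551.11 / 1500.01290 = 8.36733
β₂ ≈ 8.3673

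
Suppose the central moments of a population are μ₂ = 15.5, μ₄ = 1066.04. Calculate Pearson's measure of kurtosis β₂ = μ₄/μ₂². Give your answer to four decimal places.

μ₂² = 15.5² = 240.25000
μ₄/μ₂² = 1066.04 / 240.25000 = 4.43721
β₂ ≈ 4.4372

4.4372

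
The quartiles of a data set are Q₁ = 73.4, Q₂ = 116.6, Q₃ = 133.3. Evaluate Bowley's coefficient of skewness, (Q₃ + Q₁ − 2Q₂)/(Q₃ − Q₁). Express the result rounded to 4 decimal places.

-0.4424

numerator: Q₃ + Q₁ − 2Q₂ = 133.3 + 73.4 − 2×116.6 = -26.5000
denominator: Q₃ − Q₁ = 133.3 − 73.4 = 59.9000
Bowley skewness = -26.5000 / 59.9000 ≈ -0.4424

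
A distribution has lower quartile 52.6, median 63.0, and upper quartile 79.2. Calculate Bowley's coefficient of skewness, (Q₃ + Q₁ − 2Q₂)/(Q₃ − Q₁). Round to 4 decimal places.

0.2180

numerator: Q₃ + Q₁ − 2Q₂ = 79.2 + 52.6 − 2×63.0 = 5.8000
denominator: Q₃ − Q₁ = 79.2 − 52.6 = 26.6000
Bowley skewness = 5.8000 / 26.6000 ≈ 0.2180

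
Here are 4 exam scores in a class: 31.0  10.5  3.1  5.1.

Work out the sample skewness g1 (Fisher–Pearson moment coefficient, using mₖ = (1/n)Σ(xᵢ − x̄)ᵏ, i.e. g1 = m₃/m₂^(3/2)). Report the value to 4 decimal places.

0.9604

x̄ = (31.0 + 10.5 + 3.1 + 5.1) / 4 = 12.4250
deviations (xᵢ − x̄): 18.5750, -1.9250, -9.3250, -7.3250
Σ(xᵢ − x̄)² = 489.3475 ⇒ m₂ = 489.3475/4 = 122.33688
Σ(xᵢ − x̄)³ = 5197.9219 ⇒ m₃ = 5197.9219/4 = 1299.48047
m₂^(3/2) = 122.33688^(1.5) = 1353.11925
g1 = m₃ / m₂^(3/2) = 1299.48047 / 1353.11925 ≈ 0.9604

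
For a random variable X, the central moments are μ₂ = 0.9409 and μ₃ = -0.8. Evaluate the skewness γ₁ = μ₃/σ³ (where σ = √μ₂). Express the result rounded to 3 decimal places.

-0.877

σ = √μ₂ = √0.9409 = 0.97000
σ³ = μ₂^(3/2) = 0.91267
γ₁ = μ₃/σ³ = -0.8 / 0.91267 ≈ -0.877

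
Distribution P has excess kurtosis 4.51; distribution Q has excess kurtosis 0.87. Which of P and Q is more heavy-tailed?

Higher excess kurtosis ⇒ heavier tails relative to the normal distribution.
4.51 vs 0.87: the larger is 4.51, so P has heavier tails.

P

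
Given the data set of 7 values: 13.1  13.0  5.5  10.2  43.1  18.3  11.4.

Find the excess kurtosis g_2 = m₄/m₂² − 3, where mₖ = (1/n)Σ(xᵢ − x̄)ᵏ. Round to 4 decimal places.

1.3445

x̄ = 16.3714
Σ(xᵢ − x̄)² = 921.1943 ⇒ m₂ = 131.59918
Σ(xᵢ − x̄)⁴ = 526678.3629 ⇒ m₄ = 75239.76613
m₂² = 17318.34514
g_2 = m₄/m₂² − 3 = 4.34451 − 3 ≈ 1.3445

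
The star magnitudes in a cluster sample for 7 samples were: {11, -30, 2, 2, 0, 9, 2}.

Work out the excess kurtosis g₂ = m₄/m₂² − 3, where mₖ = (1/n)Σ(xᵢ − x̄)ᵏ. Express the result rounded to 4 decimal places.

1.3979

x̄ = -0.5714
Σ(xᵢ − x̄)² = 1111.7143 ⇒ m₂ = 158.81633
Σ(xᵢ − x̄)⁴ = 776479.4344 ⇒ m₄ = 110925.63349
m₂² = 25222.62557
g₂ = m₄/m₂² − 3 = 4.39786 − 3 ≈ 1.3979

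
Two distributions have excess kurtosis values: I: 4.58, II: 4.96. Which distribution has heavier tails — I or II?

Higher excess kurtosis ⇒ heavier tails relative to the normal distribution.
4.58 vs 4.96: the larger is 4.96, so II has heavier tails.

II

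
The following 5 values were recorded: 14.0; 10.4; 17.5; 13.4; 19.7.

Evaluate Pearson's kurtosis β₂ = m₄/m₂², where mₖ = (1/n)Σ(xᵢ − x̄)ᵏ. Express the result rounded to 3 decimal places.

x̄ = 15.0000
Σ(xᵢ − x̄)² = 53.0600 ⇒ m₂ = 10.61200
Σ(xᵢ − x̄)⁴ = 982.3298 ⇒ m₄ = 196.46596
m₂² = 112.61454
β₂ = m₄/m₂² = 196.46596 / 112.61454 ≈ 1.745

1.745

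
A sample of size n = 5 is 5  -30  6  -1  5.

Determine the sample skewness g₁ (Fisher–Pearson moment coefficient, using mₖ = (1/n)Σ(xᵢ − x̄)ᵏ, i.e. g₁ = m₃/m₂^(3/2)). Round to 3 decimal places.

x̄ = (5 - 30 + 6 - 1 + 5) / 5 = -3.0000
deviations (xᵢ − x̄): 8.0000, -27.0000, 9.0000, 2.0000, 8.0000
Σ(xᵢ − x̄)² = 942.0000 ⇒ m₂ = 942.0000/5 = 188.40000
Σ(xᵢ − x̄)³ = -17922.0000 ⇒ m₃ = -17922.0000/5 = -3584.40000
m₂^(3/2) = 188.40000^(1.5) = 2585.95729
g₁ = m₃ / m₂^(3/2) = -3584.40000 / 2585.95729 ≈ -1.386

-1.386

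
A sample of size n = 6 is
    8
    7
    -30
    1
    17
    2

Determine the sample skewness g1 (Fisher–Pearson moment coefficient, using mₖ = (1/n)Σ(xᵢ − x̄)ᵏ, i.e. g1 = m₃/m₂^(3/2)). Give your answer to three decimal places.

x̄ = (8 + 7 - 30 + 1 + 17 + 2) / 6 = 0.8333
deviations (xᵢ − x̄): 7.1667, 6.1667, -30.8333, 0.1667, 16.1667, 1.1667
Σ(xᵢ − x̄)² = 1302.8333 ⇒ m₂ = 1302.8333/6 = 217.13889
Σ(xᵢ − x̄)³ = -24483.5556 ⇒ m₃ = -24483.5556/6 = -4080.59259
m₂^(3/2) = 217.13889^(1.5) = 3199.67904
g1 = m₃ / m₂^(3/2) = -4080.59259 / 3199.67904 ≈ -1.275

-1.275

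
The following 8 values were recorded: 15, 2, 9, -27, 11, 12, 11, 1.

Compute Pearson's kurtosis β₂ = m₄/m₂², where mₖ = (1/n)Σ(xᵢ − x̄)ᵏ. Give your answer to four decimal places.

x̄ = 4.2500
Σ(xᵢ − x̄)² = 1281.5000 ⇒ m₂ = 160.18750
Σ(xᵢ − x̄)⁴ = 975434.6563 ⇒ m₄ = 121929.33203
m₂² = 25660.03516
β₂ = m₄/m₂² = 121929.33203 / 25660.03516 ≈ 4.7517

4.7517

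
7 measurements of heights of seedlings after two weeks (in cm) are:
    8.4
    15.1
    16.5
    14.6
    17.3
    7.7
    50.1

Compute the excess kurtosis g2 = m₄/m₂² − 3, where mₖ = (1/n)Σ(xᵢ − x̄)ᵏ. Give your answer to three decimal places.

1.566

x̄ = 18.5286
Σ(xᵢ − x̄)² = 1249.4143 ⇒ m₂ = 178.48776
Σ(xᵢ − x̄)⁴ = 1018190.0448 ⇒ m₄ = 145455.72069
m₂² = 31857.87872
g2 = m₄/m₂² − 3 = 4.56577 − 3 ≈ 1.566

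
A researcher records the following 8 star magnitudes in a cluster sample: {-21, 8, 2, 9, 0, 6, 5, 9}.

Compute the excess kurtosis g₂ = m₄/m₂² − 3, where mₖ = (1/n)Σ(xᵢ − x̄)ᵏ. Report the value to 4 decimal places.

1.9812

x̄ = 2.2500
Σ(xᵢ − x̄)² = 691.5000 ⇒ m₂ = 86.43750
Σ(xᵢ − x̄)⁴ = 297733.4063 ⇒ m₄ = 37216.67578
m₂² = 7471.44141
g₂ = m₄/m₂² − 3 = 4.98119 − 3 ≈ 1.9812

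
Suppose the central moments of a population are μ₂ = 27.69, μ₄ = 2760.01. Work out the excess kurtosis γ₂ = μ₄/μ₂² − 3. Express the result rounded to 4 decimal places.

μ₂² = 27.69² = 766.73610
μ₄/μ₂² = 2760.01 / 766.73610 = 3.59969
γ₂ = 3.59969 − 3 ≈ 0.5997

0.5997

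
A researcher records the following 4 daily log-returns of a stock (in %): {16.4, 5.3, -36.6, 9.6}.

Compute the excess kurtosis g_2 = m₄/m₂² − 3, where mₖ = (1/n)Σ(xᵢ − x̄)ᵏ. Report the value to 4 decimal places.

x̄ = -1.3250
Σ(xᵢ − x̄)² = 1721.7475 ⇒ m₂ = 430.43688
Σ(xᵢ − x̄)⁴ = 1663224.7366 ⇒ m₄ = 415806.18414
m₂² = 185275.90336
g_2 = m₄/m₂² − 3 = 2.24425 − 3 ≈ -0.7557

-0.7557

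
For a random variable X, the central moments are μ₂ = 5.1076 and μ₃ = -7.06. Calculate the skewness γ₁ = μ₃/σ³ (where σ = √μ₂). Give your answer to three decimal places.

-0.612

σ = √μ₂ = √5.1076 = 2.26000
σ³ = μ₂^(3/2) = 11.54318
γ₁ = μ₃/σ³ = -7.06 / 11.54318 ≈ -0.612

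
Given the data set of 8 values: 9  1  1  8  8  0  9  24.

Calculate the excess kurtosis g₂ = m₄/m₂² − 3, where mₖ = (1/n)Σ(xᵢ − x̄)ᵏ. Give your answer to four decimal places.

x̄ = 7.5000
Σ(xᵢ − x̄)² = 418.0000 ⇒ m₂ = 52.25000
Σ(xᵢ − x̄)⁴ = 80864.5000 ⇒ m₄ = 10108.06250
m₂² = 2730.06250
g₂ = m₄/m₂² − 3 = 3.70250 − 3 ≈ 0.7025

0.7025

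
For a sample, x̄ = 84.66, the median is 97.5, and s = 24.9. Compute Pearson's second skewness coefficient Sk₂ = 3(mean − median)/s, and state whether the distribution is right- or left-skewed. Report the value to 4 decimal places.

-1.5470, left-skewed

Sk₂ = 3(84.66 − 97.5) / 24.9 = 3 × -12.8400 / 24.9
    = -38.5200 / 24.9 ≈ -1.5470
Sk₂ < 0 ⇒ mean < median ⇒ left-skewed (negative skew).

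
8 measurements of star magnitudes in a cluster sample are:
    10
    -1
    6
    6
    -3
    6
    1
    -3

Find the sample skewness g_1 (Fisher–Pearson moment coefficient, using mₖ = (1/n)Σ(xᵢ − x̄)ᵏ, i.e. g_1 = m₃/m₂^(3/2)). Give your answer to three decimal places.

0.060

x̄ = (10 - 1 + 6 + 6 - 3 + 6 + 1 - 3) / 8 = 2.7500
deviations (xᵢ − x̄): 7.2500, -3.7500, 3.2500, 3.2500, -5.7500, 3.2500, -1.7500, -5.7500
Σ(xᵢ − x̄)² = 167.5000 ⇒ m₂ = 167.5000/8 = 20.93750
Σ(xᵢ − x̄)³ = 45.7500 ⇒ m₃ = 45.7500/8 = 5.71875
m₂^(3/2) = 20.93750^(1.5) = 95.80479
g_1 = m₃ / m₂^(3/2) = 5.71875 / 95.80479 ≈ 0.060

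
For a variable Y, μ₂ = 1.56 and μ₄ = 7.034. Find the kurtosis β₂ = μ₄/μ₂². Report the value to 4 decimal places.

μ₂² = 1.56² = 2.43360
μ₄/μ₂² = 7.034 / 2.43360 = 2.89037
β₂ ≈ 2.8904

2.8904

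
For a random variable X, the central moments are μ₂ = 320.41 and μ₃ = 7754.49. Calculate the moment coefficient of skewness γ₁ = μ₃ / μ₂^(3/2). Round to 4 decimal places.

1.3521

σ = √μ₂ = √320.41 = 17.90000
σ³ = μ₂^(3/2) = 5735.33900
γ₁ = μ₃/σ³ = 7754.49 / 5735.33900 ≈ 1.3521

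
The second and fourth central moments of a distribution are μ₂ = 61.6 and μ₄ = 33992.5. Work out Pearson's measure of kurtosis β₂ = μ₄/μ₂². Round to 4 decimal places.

8.9582

μ₂² = 61.6² = 3794.56000
μ₄/μ₂² = 33992.5 / 3794.56000 = 8.95822
β₂ ≈ 8.9582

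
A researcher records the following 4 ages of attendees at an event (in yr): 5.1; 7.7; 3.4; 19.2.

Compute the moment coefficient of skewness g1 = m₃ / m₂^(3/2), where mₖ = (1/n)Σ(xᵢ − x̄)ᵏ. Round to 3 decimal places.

0.951

x̄ = (5.1 + 7.7 + 3.4 + 19.2) / 4 = 8.8500
deviations (xᵢ − x̄): -3.7500, -1.1500, -5.4500, 10.3500
Σ(xᵢ − x̄)² = 152.2100 ⇒ m₂ = 152.2100/4 = 38.05250
Σ(xᵢ − x̄)³ = 892.5840 ⇒ m₃ = 892.5840/4 = 223.14600
m₂^(3/2) = 38.05250^(1.5) = 234.73335
g1 = m₃ / m₂^(3/2) = 223.14600 / 234.73335 ≈ 0.951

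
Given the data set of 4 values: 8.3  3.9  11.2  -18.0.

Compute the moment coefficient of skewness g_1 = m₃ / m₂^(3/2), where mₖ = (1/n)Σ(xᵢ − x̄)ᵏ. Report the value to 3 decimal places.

x̄ = (8.3 + 3.9 + 11.2 - 18.0) / 4 = 1.3500
deviations (xᵢ − x̄): 6.9500, 2.5500, 9.8500, -19.3500
Σ(xᵢ − x̄)² = 526.2500 ⇒ m₂ = 526.2500/4 = 131.56250
Σ(xᵢ − x̄)³ = -5937.1200 ⇒ m₃ = -5937.1200/4 = -1484.28000
m₂^(3/2) = 131.56250^(1.5) = 1509.03105
g_1 = m₃ / m₂^(3/2) = -1484.28000 / 1509.03105 ≈ -0.984

-0.984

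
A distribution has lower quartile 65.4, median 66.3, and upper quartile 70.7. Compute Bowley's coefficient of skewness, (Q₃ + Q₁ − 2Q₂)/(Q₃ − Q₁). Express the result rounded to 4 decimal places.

numerator: Q₃ + Q₁ − 2Q₂ = 70.7 + 65.4 − 2×66.3 = 3.5000
denominator: Q₃ − Q₁ = 70.7 − 65.4 = 5.3000
Bowley skewness = 3.5000 / 5.3000 ≈ 0.6604

0.6604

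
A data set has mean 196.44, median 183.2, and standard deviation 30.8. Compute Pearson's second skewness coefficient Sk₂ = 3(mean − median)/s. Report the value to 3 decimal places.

Sk₂ = 3(196.44 − 183.2) / 30.8 = 3 × 13.2400 / 30.8
    = 39.7200 / 30.8 ≈ 1.290

1.290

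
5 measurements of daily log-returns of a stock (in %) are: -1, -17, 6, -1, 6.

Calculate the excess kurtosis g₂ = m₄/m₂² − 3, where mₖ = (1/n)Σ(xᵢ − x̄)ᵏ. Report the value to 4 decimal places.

x̄ = -1.4000
Σ(xᵢ − x̄)² = 353.2000 ⇒ m₂ = 70.64000
Σ(xᵢ − x̄)⁴ = 65221.4560 ⇒ m₄ = 13044.29120
m₂² = 4990.00960
g₂ = m₄/m₂² − 3 = 2.61408 − 3 ≈ -0.3859

-0.3859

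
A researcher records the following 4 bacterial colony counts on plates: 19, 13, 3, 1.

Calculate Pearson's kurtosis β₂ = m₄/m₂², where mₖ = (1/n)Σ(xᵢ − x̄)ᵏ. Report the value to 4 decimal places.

1.3416

x̄ = 9.0000
Σ(xᵢ − x̄)² = 216.0000 ⇒ m₂ = 54.00000
Σ(xᵢ − x̄)⁴ = 15648.0000 ⇒ m₄ = 3912.00000
m₂² = 2916.00000
β₂ = m₄/m₂² = 3912.00000 / 2916.00000 ≈ 1.3416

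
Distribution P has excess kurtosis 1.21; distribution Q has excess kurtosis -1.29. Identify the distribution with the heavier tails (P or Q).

Higher excess kurtosis ⇒ heavier tails relative to the normal distribution.
1.21 vs -1.29: the larger is 1.21, so P has heavier tails. (P is leptokurtic — heavier-than-normal tails; the other is platykurtic.)

P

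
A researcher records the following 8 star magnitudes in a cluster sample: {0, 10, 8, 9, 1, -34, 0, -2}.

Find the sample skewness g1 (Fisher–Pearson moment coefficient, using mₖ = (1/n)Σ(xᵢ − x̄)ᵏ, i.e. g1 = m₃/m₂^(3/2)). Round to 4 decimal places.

-1.7785

x̄ = (0 + 10 + 8 + 9 + 1 - 34 + 0 - 2) / 8 = -1.0000
deviations (xᵢ − x̄): 1.0000, 11.0000, 9.0000, 10.0000, 2.0000, -33.0000, 1.0000, -1.0000
Σ(xᵢ − x̄)² = 1398.0000 ⇒ m₂ = 1398.0000/8 = 174.75000
Σ(xᵢ − x̄)³ = -32868.0000 ⇒ m₃ = -32868.0000/8 = -4108.50000
m₂^(3/2) = 174.75000^(1.5) = 2310.07339
g1 = m₃ / m₂^(3/2) = -4108.50000 / 2310.07339 ≈ -1.7785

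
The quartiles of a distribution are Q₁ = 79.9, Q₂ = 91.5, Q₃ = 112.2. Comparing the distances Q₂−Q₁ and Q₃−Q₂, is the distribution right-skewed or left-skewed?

Q₂ − Q₁ = 11.6;  Q₃ − Q₂ = 20.7
Q₃ − Q₂ > Q₂ − Q₁ ⇒ the upper half is more spread out ⇒ right-skewed.

right-skewed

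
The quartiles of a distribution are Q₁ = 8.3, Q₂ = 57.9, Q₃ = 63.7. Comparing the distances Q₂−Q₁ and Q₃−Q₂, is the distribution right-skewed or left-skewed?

Q₂ − Q₁ = 49.6;  Q₃ − Q₂ = 5.8
Q₂ − Q₁ > Q₃ − Q₂ ⇒ the lower half is more spread out ⇒ left-skewed.

left-skewed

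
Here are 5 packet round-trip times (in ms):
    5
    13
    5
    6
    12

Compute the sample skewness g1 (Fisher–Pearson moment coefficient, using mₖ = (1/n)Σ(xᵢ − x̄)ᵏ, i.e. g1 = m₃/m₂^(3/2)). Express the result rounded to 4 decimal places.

x̄ = (5 + 13 + 5 + 6 + 12) / 5 = 8.2000
deviations (xᵢ − x̄): -3.2000, 4.8000, -3.2000, -2.2000, 3.8000
Σ(xᵢ − x̄)² = 62.8000 ⇒ m₂ = 62.8000/5 = 12.56000
Σ(xᵢ − x̄)³ = 89.2800 ⇒ m₃ = 89.2800/5 = 17.85600
m₂^(3/2) = 12.56000^(1.5) = 44.51275
g1 = m₃ / m₂^(3/2) = 17.85600 / 44.51275 ≈ 0.4011

0.4011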